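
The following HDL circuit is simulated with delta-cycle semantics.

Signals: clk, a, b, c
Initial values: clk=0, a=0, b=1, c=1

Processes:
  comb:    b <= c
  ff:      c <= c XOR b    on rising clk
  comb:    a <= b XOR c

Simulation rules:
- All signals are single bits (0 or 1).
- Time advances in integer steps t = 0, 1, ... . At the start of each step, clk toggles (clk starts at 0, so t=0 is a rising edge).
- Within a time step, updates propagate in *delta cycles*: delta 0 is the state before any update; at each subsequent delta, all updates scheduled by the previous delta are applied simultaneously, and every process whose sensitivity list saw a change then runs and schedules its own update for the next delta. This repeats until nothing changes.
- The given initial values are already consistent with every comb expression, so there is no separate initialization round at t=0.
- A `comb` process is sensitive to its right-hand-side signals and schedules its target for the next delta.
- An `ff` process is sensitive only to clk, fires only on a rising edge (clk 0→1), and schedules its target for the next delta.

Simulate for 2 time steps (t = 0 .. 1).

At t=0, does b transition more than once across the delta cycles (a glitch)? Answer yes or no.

no

t=0 Δ0: c=1 clk=0 a=0 b=1
  Δ1: clk:0→1
  Δ2: c:1→0
  Δ3: a:0→1, b:1→0
  Δ4: a:1→0
  (4Δ to stable)
t=1 Δ0: c=0 clk=1 a=0 b=0
  Δ1: clk:1→0
  (1Δ to stable)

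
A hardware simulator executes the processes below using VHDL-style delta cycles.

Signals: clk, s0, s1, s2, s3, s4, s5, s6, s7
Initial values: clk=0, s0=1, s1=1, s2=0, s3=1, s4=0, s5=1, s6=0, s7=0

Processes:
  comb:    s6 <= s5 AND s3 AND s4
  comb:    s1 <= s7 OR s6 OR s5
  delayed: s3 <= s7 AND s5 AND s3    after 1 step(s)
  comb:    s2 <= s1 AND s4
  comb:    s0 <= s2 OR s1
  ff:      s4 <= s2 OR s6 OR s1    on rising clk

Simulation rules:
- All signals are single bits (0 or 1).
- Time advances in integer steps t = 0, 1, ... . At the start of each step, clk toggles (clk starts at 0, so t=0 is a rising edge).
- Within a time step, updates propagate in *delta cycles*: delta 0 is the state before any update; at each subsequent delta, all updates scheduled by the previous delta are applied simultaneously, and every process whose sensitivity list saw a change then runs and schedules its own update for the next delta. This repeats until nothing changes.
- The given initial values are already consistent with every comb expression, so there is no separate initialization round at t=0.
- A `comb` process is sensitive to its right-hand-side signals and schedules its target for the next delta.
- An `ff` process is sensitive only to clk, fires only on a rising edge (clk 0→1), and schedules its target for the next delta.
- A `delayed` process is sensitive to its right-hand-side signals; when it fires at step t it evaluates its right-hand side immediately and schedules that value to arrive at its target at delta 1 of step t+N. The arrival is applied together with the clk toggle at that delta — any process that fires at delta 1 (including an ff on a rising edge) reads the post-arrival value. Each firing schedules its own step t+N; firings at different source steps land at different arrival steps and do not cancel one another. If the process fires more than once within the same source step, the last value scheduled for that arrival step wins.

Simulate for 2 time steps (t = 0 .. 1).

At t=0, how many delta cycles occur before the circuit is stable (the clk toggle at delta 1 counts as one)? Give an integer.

[bits: s0,s7,s3,s2,s6,clk,s1,s4,s5]
t=0: Δ0=101000101 Δ1=101001101 Δ2=101001111 Δ3=101111111 | 3Δ
t=1: Δ0=101111111 Δ1=101110111 | 1Δ

3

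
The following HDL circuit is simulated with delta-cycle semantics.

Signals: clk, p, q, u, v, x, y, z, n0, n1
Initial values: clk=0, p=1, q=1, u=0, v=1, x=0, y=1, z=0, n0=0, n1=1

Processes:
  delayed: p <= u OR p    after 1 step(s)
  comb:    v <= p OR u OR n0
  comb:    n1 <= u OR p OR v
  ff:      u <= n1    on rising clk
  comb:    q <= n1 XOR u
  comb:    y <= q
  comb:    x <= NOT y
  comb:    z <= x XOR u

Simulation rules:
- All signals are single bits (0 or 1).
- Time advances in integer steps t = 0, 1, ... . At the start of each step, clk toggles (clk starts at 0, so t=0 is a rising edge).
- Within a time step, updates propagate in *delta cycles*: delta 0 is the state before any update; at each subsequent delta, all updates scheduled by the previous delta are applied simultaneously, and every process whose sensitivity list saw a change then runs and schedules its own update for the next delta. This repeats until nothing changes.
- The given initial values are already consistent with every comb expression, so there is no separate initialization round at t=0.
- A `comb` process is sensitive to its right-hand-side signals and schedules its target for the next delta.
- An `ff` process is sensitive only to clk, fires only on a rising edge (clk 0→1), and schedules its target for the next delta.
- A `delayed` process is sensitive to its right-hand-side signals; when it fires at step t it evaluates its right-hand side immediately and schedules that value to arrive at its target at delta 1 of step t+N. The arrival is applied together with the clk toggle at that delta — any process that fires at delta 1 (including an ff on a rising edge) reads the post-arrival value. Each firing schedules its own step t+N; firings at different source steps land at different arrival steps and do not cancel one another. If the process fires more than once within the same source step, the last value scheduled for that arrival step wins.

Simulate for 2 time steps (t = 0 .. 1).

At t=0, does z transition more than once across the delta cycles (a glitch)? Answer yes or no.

yes

t=0 Δ0: u=0 n0=0 p=1 y=1 clk=0 x=0 v=1 z=0 n1=1 q=1
  Δ1: clk:0→1
  Δ2: u:0→1
  Δ3: z:0→1, q:1→0
  Δ4: y:1→0
  Δ5: x:0→1
  Δ6: z:1→0
  (6Δ to stable)
t=1 Δ0: u=1 n0=0 p=1 y=0 clk=1 x=1 v=1 z=0 n1=1 q=0
  Δ1: clk:1→0
  (1Δ to stable)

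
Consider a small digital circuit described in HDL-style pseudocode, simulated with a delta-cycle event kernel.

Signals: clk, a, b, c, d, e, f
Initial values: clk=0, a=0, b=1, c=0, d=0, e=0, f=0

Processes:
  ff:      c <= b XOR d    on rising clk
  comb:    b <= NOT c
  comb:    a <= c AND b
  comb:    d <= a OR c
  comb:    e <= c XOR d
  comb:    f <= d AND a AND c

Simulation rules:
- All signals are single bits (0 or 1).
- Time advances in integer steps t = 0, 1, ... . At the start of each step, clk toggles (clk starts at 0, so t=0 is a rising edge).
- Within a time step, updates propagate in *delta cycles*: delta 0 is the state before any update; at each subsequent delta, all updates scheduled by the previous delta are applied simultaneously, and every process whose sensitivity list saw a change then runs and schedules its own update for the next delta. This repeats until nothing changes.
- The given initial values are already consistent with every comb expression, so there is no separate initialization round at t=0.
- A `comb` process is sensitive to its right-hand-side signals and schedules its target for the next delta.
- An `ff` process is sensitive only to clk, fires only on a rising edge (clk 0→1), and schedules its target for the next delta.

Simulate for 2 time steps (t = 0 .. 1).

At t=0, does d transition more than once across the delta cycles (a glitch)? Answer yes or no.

t0.Δ0 e=0 b=1 c=0 clk=0 d=0 f=0 a=0
t0.Δ1 e=0 b=1 c=0 clk=1 d=0 f=0 a=0
t0.Δ2 e=0 b=1 c=1 clk=1 d=0 f=0 a=0
t0.Δ3 e=1 b=0 c=1 clk=1 d=1 f=0 a=1
t0.Δ4 e=0 b=0 c=1 clk=1 d=1 f=1 a=0
t0.Δ5 e=0 b=0 c=1 clk=1 d=1 f=0 a=0
t1.Δ0 e=0 b=0 c=1 clk=1 d=1 f=0 a=0
t1.Δ1 e=0 b=0 c=1 clk=0 d=1 f=0 a=0

no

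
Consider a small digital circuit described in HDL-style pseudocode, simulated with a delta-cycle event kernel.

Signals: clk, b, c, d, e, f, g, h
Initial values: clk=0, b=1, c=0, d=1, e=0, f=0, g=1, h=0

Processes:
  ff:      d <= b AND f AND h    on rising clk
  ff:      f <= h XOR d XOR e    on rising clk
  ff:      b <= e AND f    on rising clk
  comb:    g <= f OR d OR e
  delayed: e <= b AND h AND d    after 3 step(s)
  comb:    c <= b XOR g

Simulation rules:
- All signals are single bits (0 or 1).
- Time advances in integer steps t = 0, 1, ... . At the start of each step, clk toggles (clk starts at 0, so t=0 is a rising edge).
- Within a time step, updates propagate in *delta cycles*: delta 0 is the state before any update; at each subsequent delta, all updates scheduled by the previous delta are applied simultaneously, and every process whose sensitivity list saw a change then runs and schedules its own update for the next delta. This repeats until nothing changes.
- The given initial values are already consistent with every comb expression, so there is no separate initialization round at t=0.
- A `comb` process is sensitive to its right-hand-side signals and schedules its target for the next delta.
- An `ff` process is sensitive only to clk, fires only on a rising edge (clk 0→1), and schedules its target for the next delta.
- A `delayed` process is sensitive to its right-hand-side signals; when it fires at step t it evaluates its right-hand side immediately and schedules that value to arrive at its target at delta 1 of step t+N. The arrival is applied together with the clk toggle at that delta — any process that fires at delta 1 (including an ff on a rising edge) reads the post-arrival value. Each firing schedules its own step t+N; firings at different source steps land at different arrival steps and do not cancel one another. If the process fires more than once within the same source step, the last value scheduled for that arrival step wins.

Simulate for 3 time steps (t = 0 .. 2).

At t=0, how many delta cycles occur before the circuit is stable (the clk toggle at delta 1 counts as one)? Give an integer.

[bits: e,h,f,g,clk,b,c,d]
t=0: Δ0=00010101 Δ1=00011101 Δ2=00111000 Δ3=00111010 | 3Δ
t=1: Δ0=00111010 Δ1=00110010 | 1Δ
t=2: Δ0=00110010 Δ1=00111010 Δ2=00011010 Δ3=00001010 Δ4=00001000 | 4Δ

3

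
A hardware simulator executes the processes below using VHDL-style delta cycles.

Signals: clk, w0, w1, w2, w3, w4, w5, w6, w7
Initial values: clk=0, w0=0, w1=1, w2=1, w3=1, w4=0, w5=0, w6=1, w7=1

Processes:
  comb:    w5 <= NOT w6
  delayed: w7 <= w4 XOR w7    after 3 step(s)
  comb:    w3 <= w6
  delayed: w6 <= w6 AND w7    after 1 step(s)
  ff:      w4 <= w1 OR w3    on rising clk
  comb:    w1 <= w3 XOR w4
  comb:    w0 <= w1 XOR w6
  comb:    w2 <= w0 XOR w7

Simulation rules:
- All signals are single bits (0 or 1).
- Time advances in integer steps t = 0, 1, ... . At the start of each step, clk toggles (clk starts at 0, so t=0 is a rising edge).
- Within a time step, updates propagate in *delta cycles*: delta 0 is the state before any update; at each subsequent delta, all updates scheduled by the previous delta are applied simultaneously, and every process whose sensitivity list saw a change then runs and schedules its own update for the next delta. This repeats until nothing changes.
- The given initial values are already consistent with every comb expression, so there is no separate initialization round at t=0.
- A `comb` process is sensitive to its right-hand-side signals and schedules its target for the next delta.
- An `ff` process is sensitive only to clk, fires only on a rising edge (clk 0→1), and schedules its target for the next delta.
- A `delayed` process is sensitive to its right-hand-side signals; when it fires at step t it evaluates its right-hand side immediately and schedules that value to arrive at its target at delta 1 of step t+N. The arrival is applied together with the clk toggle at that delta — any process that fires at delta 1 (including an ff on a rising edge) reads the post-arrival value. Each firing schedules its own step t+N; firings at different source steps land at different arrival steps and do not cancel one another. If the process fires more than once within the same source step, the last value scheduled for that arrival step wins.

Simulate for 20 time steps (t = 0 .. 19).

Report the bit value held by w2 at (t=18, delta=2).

0

[bits: w1,w3,clk,w2,w0,w6,w4,w5,w7]
t=0: Δ0=110101001 Δ1=111101001 Δ2=111101101 Δ3=011101101 Δ4=011111101 Δ5=011011101 | 5Δ
t=1: Δ0=011011101 Δ1=010011101 | 1Δ
t=2: Δ0=010011101 Δ1=011011101 | 1Δ
t=3: Δ0=011011101 Δ1=010011100 Δ2=010111100 | 2Δ
t=4: Δ0=010111100 Δ1=011110100 Δ2=001100110 Δ3=101000110 Δ4=101010110 Δ5=101110110 | 5Δ
t=5: Δ0=101110110 Δ1=100110110 | 1Δ
t=6: Δ0=100110110 Δ1=101110111 Δ2=101010111 | 2Δ
t=7: Δ0=101010111 Δ1=100010111 | 1Δ
t=8: Δ0=100010111 Δ1=101010111 | 1Δ
t=9: Δ0=101010111 Δ1=100010110 Δ2=100110110 | 2Δ
t=10: Δ0=100110110 Δ1=101110110 | 1Δ
t=11: Δ0=101110110 Δ1=100110110 | 1Δ
t=12: Δ0=100110110 Δ1=101110111 Δ2=101010111 | 2Δ
t=13: Δ0=101010111 Δ1=100010111 | 1Δ
t=14: Δ0=100010111 Δ1=101010111 | 1Δ
t=15: Δ0=101010111 Δ1=100010110 Δ2=100110110 | 2Δ
t=16: Δ0=100110110 Δ1=101110110 | 1Δ
t=17: Δ0=101110110 Δ1=100110110 | 1Δ
t=18: Δ0=100110110 Δ1=101110111 Δ2=101010111 | 2Δ
t=19: Δ0=101010111 Δ1=100010111 | 1Δ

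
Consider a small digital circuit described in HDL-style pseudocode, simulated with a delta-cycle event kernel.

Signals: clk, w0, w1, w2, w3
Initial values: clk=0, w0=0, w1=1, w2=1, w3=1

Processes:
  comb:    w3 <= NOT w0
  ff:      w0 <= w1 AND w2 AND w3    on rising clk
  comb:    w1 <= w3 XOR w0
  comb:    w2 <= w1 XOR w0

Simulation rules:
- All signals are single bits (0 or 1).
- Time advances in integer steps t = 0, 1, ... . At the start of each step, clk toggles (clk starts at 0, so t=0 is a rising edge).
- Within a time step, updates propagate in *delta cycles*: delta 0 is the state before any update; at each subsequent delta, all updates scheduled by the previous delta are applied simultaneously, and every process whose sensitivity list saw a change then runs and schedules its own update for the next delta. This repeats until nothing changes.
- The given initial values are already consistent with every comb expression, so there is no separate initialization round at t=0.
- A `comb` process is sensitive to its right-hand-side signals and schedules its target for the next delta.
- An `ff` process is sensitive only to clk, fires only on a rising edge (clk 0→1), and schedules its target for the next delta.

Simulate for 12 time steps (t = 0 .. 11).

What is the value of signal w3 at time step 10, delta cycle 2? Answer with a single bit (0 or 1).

0

t0.Δ0 clk=0 w0=0 w1=1 w3=1 w2=1
t0.Δ1 clk=1 w0=0 w1=1 w3=1 w2=1
t0.Δ2 clk=1 w0=1 w1=1 w3=1 w2=1
t0.Δ3 clk=1 w0=1 w1=0 w3=0 w2=0
t0.Δ4 clk=1 w0=1 w1=1 w3=0 w2=1
t0.Δ5 clk=1 w0=1 w1=1 w3=0 w2=0
t1.Δ0 clk=1 w0=1 w1=1 w3=0 w2=0
t1.Δ1 clk=0 w0=1 w1=1 w3=0 w2=0
t2.Δ0 clk=0 w0=1 w1=1 w3=0 w2=0
t2.Δ1 clk=1 w0=1 w1=1 w3=0 w2=0
t2.Δ2 clk=1 w0=0 w1=1 w3=0 w2=0
t2.Δ3 clk=1 w0=0 w1=0 w3=1 w2=1
t2.Δ4 clk=1 w0=0 w1=1 w3=1 w2=0
t2.Δ5 clk=1 w0=0 w1=1 w3=1 w2=1
t3.Δ0 clk=1 w0=0 w1=1 w3=1 w2=1
t3.Δ1 clk=0 w0=0 w1=1 w3=1 w2=1
t4.Δ0 clk=0 w0=0 w1=1 w3=1 w2=1
t4.Δ1 clk=1 w0=0 w1=1 w3=1 w2=1
t4.Δ2 clk=1 w0=1 w1=1 w3=1 w2=1
t4.Δ3 clk=1 w0=1 w1=0 w3=0 w2=0
t4.Δ4 clk=1 w0=1 w1=1 w3=0 w2=1
t4.Δ5 clk=1 w0=1 w1=1 w3=0 w2=0
t5.Δ0 clk=1 w0=1 w1=1 w3=0 w2=0
t5.Δ1 clk=0 w0=1 w1=1 w3=0 w2=0
t6.Δ0 clk=0 w0=1 w1=1 w3=0 w2=0
t6.Δ1 clk=1 w0=1 w1=1 w3=0 w2=0
t6.Δ2 clk=1 w0=0 w1=1 w3=0 w2=0
t6.Δ3 clk=1 w0=0 w1=0 w3=1 w2=1
t6.Δ4 clk=1 w0=0 w1=1 w3=1 w2=0
t6.Δ5 clk=1 w0=0 w1=1 w3=1 w2=1
t7.Δ0 clk=1 w0=0 w1=1 w3=1 w2=1
t7.Δ1 clk=0 w0=0 w1=1 w3=1 w2=1
t8.Δ0 clk=0 w0=0 w1=1 w3=1 w2=1
t8.Δ1 clk=1 w0=0 w1=1 w3=1 w2=1
t8.Δ2 clk=1 w0=1 w1=1 w3=1 w2=1
t8.Δ3 clk=1 w0=1 w1=0 w3=0 w2=0
t8.Δ4 clk=1 w0=1 w1=1 w3=0 w2=1
t8.Δ5 clk=1 w0=1 w1=1 w3=0 w2=0
t9.Δ0 clk=1 w0=1 w1=1 w3=0 w2=0
t9.Δ1 clk=0 w0=1 w1=1 w3=0 w2=0
t10.Δ0 clk=0 w0=1 w1=1 w3=0 w2=0
t10.Δ1 clk=1 w0=1 w1=1 w3=0 w2=0
t10.Δ2 clk=1 w0=0 w1=1 w3=0 w2=0
t10.Δ3 clk=1 w0=0 w1=0 w3=1 w2=1
t10.Δ4 clk=1 w0=0 w1=1 w3=1 w2=0
t10.Δ5 clk=1 w0=0 w1=1 w3=1 w2=1
t11.Δ0 clk=1 w0=0 w1=1 w3=1 w2=1
t11.Δ1 clk=0 w0=0 w1=1 w3=1 w2=1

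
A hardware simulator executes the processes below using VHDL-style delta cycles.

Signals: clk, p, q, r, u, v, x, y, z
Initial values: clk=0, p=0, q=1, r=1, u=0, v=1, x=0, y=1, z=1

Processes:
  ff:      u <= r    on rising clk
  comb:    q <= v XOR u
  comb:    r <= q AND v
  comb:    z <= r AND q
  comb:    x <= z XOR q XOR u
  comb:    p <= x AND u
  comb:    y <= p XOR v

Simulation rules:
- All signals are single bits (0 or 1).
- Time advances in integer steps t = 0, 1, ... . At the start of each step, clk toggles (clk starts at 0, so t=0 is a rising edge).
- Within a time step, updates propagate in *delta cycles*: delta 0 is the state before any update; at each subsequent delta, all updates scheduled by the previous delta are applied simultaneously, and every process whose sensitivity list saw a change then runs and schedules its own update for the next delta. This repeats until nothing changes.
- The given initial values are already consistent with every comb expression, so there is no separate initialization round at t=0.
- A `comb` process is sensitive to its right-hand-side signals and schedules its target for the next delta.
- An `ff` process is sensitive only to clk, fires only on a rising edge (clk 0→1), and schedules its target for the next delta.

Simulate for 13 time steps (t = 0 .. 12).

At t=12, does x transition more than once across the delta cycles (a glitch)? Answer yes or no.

yes

[bits: clk,q,z,r,v,y,u,x,p]
t=0: Δ0=011111000 Δ1=111111000 Δ2=111111100 Δ3=101111110 Δ4=100011101 Δ5=100010110 Δ6=100011111 Δ7=100010111 | 7Δ
t=1: Δ0=100010111 Δ1=000010111 | 1Δ
t=2: Δ0=000010111 Δ1=100010111 Δ2=100010011 Δ3=110010000 Δ4=110111010 Δ5=111111010 Δ6=111111000 | 6Δ
t=3: Δ0=111111000 Δ1=011111000 | 1Δ
t=4: Δ0=011111000 Δ1=111111000 Δ2=111111100 Δ3=101111110 Δ4=100011101 Δ5=100010110 Δ6=100011111 Δ7=100010111 | 7Δ
t=5: Δ0=100010111 Δ1=000010111 | 1Δ
t=6: Δ0=000010111 Δ1=100010111 Δ2=100010011 Δ3=110010000 Δ4=110111010 Δ5=111111010 Δ6=111111000 | 6Δ
t=7: Δ0=111111000 Δ1=011111000 | 1Δ
t=8: Δ0=011111000 Δ1=111111000 Δ2=111111100 Δ3=101111110 Δ4=100011101 Δ5=100010110 Δ6=100011111 Δ7=100010111 | 7Δ
t=9: Δ0=100010111 Δ1=000010111 | 1Δ
t=10: Δ0=000010111 Δ1=100010111 Δ2=100010011 Δ3=110010000 Δ4=110111010 Δ5=111111010 Δ6=111111000 | 6Δ
t=11: Δ0=111111000 Δ1=011111000 | 1Δ
t=12: Δ0=011111000 Δ1=111111000 Δ2=111111100 Δ3=101111110 Δ4=100011101 Δ5=100010110 Δ6=100011111 Δ7=100010111 | 7Δ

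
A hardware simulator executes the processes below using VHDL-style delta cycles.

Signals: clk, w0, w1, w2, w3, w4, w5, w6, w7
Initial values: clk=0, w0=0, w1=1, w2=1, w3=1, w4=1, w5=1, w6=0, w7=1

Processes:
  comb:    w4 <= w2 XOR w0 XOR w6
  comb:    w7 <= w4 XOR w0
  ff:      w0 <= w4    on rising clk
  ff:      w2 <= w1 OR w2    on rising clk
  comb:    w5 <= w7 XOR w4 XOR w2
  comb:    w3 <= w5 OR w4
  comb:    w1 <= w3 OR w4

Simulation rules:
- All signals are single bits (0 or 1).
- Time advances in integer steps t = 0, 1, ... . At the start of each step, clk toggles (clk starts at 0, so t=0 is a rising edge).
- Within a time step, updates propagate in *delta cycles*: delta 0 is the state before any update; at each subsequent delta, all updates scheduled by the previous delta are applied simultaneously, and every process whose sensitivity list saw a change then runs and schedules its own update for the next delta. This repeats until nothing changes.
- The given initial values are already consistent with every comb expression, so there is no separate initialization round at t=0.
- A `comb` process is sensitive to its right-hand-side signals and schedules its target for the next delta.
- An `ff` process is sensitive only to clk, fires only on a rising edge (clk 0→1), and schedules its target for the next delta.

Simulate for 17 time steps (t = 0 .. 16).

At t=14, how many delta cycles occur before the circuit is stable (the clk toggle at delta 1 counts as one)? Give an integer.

5

[bits: w4,w0,w7,w6,w3,w5,clk,w2,w1]
t=0: Δ0=101011011 Δ1=101011111 Δ2=111011111 Δ3=010011111 Δ4=011011111 Δ5=011010111 Δ6=011000111 Δ7=011000110 | 7Δ
t=1: Δ0=011000110 Δ1=011000010 | 1Δ
t=2: Δ0=011000010 Δ1=011000110 Δ2=001000110 Δ3=100000110 Δ4=101010111 Δ5=101011111 | 5Δ
t=3: Δ0=101011111 Δ1=101011011 | 1Δ
t=4: Δ0=101011011 Δ1=101011111 Δ2=111011111 Δ3=010011111 Δ4=011011111 Δ5=011010111 Δ6=011000111 Δ7=011000110 | 7Δ
t=5: Δ0=011000110 Δ1=011000010 | 1Δ
t=6: Δ0=011000010 Δ1=011000110 Δ2=001000110 Δ3=100000110 Δ4=101010111 Δ5=101011111 | 5Δ
t=7: Δ0=101011111 Δ1=101011011 | 1Δ
t=8: Δ0=101011011 Δ1=101011111 Δ2=111011111 Δ3=010011111 Δ4=011011111 Δ5=011010111 Δ6=011000111 Δ7=011000110 | 7Δ
t=9: Δ0=011000110 Δ1=011000010 | 1Δ
t=10: Δ0=011000010 Δ1=011000110 Δ2=001000110 Δ3=100000110 Δ4=101010111 Δ5=101011111 | 5Δ
t=11: Δ0=101011111 Δ1=101011011 | 1Δ
t=12: Δ0=101011011 Δ1=101011111 Δ2=111011111 Δ3=010011111 Δ4=011011111 Δ5=011010111 Δ6=011000111 Δ7=011000110 | 7Δ
t=13: Δ0=011000110 Δ1=011000010 | 1Δ
t=14: Δ0=011000010 Δ1=011000110 Δ2=001000110 Δ3=100000110 Δ4=101010111 Δ5=101011111 | 5Δ
t=15: Δ0=101011111 Δ1=101011011 | 1Δ
t=16: Δ0=101011011 Δ1=101011111 Δ2=111011111 Δ3=010011111 Δ4=011011111 Δ5=011010111 Δ6=011000111 Δ7=011000110 | 7Δ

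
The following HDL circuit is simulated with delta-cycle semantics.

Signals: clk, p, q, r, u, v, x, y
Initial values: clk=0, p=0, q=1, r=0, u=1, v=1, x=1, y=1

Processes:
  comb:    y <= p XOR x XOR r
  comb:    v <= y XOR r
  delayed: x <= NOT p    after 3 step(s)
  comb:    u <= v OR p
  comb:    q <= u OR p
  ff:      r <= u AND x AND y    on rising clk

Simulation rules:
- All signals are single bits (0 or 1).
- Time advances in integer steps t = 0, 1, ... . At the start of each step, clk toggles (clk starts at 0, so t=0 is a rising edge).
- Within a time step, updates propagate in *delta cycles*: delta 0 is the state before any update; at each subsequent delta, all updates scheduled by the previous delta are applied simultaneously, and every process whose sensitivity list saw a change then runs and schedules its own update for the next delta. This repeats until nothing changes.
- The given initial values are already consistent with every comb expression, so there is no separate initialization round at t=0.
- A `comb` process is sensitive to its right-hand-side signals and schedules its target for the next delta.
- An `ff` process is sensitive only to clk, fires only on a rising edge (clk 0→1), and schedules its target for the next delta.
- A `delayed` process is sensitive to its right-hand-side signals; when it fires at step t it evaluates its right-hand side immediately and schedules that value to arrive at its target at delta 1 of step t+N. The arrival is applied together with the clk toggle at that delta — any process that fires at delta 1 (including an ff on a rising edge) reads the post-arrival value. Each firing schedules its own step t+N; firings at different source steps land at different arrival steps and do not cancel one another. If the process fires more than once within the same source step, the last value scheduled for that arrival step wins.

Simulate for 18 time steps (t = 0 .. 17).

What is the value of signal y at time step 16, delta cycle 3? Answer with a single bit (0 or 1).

0

t0.Δ0 x=1 v=1 r=0 q=1 p=0 u=1 clk=0 y=1
t0.Δ1 x=1 v=1 r=0 q=1 p=0 u=1 clk=1 y=1
t0.Δ2 x=1 v=1 r=1 q=1 p=0 u=1 clk=1 y=1
t0.Δ3 x=1 v=0 r=1 q=1 p=0 u=1 clk=1 y=0
t0.Δ4 x=1 v=1 r=1 q=1 p=0 u=0 clk=1 y=0
t0.Δ5 x=1 v=1 r=1 q=0 p=0 u=1 clk=1 y=0
t0.Δ6 x=1 v=1 r=1 q=1 p=0 u=1 clk=1 y=0
t1.Δ0 x=1 v=1 r=1 q=1 p=0 u=1 clk=1 y=0
t1.Δ1 x=1 v=1 r=1 q=1 p=0 u=1 clk=0 y=0
t2.Δ0 x=1 v=1 r=1 q=1 p=0 u=1 clk=0 y=0
t2.Δ1 x=1 v=1 r=1 q=1 p=0 u=1 clk=1 y=0
t2.Δ2 x=1 v=1 r=0 q=1 p=0 u=1 clk=1 y=0
t2.Δ3 x=1 v=0 r=0 q=1 p=0 u=1 clk=1 y=1
t2.Δ4 x=1 v=1 r=0 q=1 p=0 u=0 clk=1 y=1
t2.Δ5 x=1 v=1 r=0 q=0 p=0 u=1 clk=1 y=1
t2.Δ6 x=1 v=1 r=0 q=1 p=0 u=1 clk=1 y=1
t3.Δ0 x=1 v=1 r=0 q=1 p=0 u=1 clk=1 y=1
t3.Δ1 x=1 v=1 r=0 q=1 p=0 u=1 clk=0 y=1
t4.Δ0 x=1 v=1 r=0 q=1 p=0 u=1 clk=0 y=1
t4.Δ1 x=1 v=1 r=0 q=1 p=0 u=1 clk=1 y=1
t4.Δ2 x=1 v=1 r=1 q=1 p=0 u=1 clk=1 y=1
t4.Δ3 x=1 v=0 r=1 q=1 p=0 u=1 clk=1 y=0
t4.Δ4 x=1 v=1 r=1 q=1 p=0 u=0 clk=1 y=0
t4.Δ5 x=1 v=1 r=1 q=0 p=0 u=1 clk=1 y=0
t4.Δ6 x=1 v=1 r=1 q=1 p=0 u=1 clk=1 y=0
t5.Δ0 x=1 v=1 r=1 q=1 p=0 u=1 clk=1 y=0
t5.Δ1 x=1 v=1 r=1 q=1 p=0 u=1 clk=0 y=0
t6.Δ0 x=1 v=1 r=1 q=1 p=0 u=1 clk=0 y=0
t6.Δ1 x=1 v=1 r=1 q=1 p=0 u=1 clk=1 y=0
t6.Δ2 x=1 v=1 r=0 q=1 p=0 u=1 clk=1 y=0
t6.Δ3 x=1 v=0 r=0 q=1 p=0 u=1 clk=1 y=1
t6.Δ4 x=1 v=1 r=0 q=1 p=0 u=0 clk=1 y=1
t6.Δ5 x=1 v=1 r=0 q=0 p=0 u=1 clk=1 y=1
t6.Δ6 x=1 v=1 r=0 q=1 p=0 u=1 clk=1 y=1
t7.Δ0 x=1 v=1 r=0 q=1 p=0 u=1 clk=1 y=1
t7.Δ1 x=1 v=1 r=0 q=1 p=0 u=1 clk=0 y=1
t8.Δ0 x=1 v=1 r=0 q=1 p=0 u=1 clk=0 y=1
t8.Δ1 x=1 v=1 r=0 q=1 p=0 u=1 clk=1 y=1
t8.Δ2 x=1 v=1 r=1 q=1 p=0 u=1 clk=1 y=1
t8.Δ3 x=1 v=0 r=1 q=1 p=0 u=1 clk=1 y=0
t8.Δ4 x=1 v=1 r=1 q=1 p=0 u=0 clk=1 y=0
t8.Δ5 x=1 v=1 r=1 q=0 p=0 u=1 clk=1 y=0
t8.Δ6 x=1 v=1 r=1 q=1 p=0 u=1 clk=1 y=0
t9.Δ0 x=1 v=1 r=1 q=1 p=0 u=1 clk=1 y=0
t9.Δ1 x=1 v=1 r=1 q=1 p=0 u=1 clk=0 y=0
t10.Δ0 x=1 v=1 r=1 q=1 p=0 u=1 clk=0 y=0
t10.Δ1 x=1 v=1 r=1 q=1 p=0 u=1 clk=1 y=0
t10.Δ2 x=1 v=1 r=0 q=1 p=0 u=1 clk=1 y=0
t10.Δ3 x=1 v=0 r=0 q=1 p=0 u=1 clk=1 y=1
t10.Δ4 x=1 v=1 r=0 q=1 p=0 u=0 clk=1 y=1
t10.Δ5 x=1 v=1 r=0 q=0 p=0 u=1 clk=1 y=1
t10.Δ6 x=1 v=1 r=0 q=1 p=0 u=1 clk=1 y=1
t11.Δ0 x=1 v=1 r=0 q=1 p=0 u=1 clk=1 y=1
t11.Δ1 x=1 v=1 r=0 q=1 p=0 u=1 clk=0 y=1
t12.Δ0 x=1 v=1 r=0 q=1 p=0 u=1 clk=0 y=1
t12.Δ1 x=1 v=1 r=0 q=1 p=0 u=1 clk=1 y=1
t12.Δ2 x=1 v=1 r=1 q=1 p=0 u=1 clk=1 y=1
t12.Δ3 x=1 v=0 r=1 q=1 p=0 u=1 clk=1 y=0
t12.Δ4 x=1 v=1 r=1 q=1 p=0 u=0 clk=1 y=0
t12.Δ5 x=1 v=1 r=1 q=0 p=0 u=1 clk=1 y=0
t12.Δ6 x=1 v=1 r=1 q=1 p=0 u=1 clk=1 y=0
t13.Δ0 x=1 v=1 r=1 q=1 p=0 u=1 clk=1 y=0
t13.Δ1 x=1 v=1 r=1 q=1 p=0 u=1 clk=0 y=0
t14.Δ0 x=1 v=1 r=1 q=1 p=0 u=1 clk=0 y=0
t14.Δ1 x=1 v=1 r=1 q=1 p=0 u=1 clk=1 y=0
t14.Δ2 x=1 v=1 r=0 q=1 p=0 u=1 clk=1 y=0
t14.Δ3 x=1 v=0 r=0 q=1 p=0 u=1 clk=1 y=1
t14.Δ4 x=1 v=1 r=0 q=1 p=0 u=0 clk=1 y=1
t14.Δ5 x=1 v=1 r=0 q=0 p=0 u=1 clk=1 y=1
t14.Δ6 x=1 v=1 r=0 q=1 p=0 u=1 clk=1 y=1
t15.Δ0 x=1 v=1 r=0 q=1 p=0 u=1 clk=1 y=1
t15.Δ1 x=1 v=1 r=0 q=1 p=0 u=1 clk=0 y=1
t16.Δ0 x=1 v=1 r=0 q=1 p=0 u=1 clk=0 y=1
t16.Δ1 x=1 v=1 r=0 q=1 p=0 u=1 clk=1 y=1
t16.Δ2 x=1 v=1 r=1 q=1 p=0 u=1 clk=1 y=1
t16.Δ3 x=1 v=0 r=1 q=1 p=0 u=1 clk=1 y=0
t16.Δ4 x=1 v=1 r=1 q=1 p=0 u=0 clk=1 y=0
t16.Δ5 x=1 v=1 r=1 q=0 p=0 u=1 clk=1 y=0
t16.Δ6 x=1 v=1 r=1 q=1 p=0 u=1 clk=1 y=0
t17.Δ0 x=1 v=1 r=1 q=1 p=0 u=1 clk=1 y=0
t17.Δ1 x=1 v=1 r=1 q=1 p=0 u=1 clk=0 y=0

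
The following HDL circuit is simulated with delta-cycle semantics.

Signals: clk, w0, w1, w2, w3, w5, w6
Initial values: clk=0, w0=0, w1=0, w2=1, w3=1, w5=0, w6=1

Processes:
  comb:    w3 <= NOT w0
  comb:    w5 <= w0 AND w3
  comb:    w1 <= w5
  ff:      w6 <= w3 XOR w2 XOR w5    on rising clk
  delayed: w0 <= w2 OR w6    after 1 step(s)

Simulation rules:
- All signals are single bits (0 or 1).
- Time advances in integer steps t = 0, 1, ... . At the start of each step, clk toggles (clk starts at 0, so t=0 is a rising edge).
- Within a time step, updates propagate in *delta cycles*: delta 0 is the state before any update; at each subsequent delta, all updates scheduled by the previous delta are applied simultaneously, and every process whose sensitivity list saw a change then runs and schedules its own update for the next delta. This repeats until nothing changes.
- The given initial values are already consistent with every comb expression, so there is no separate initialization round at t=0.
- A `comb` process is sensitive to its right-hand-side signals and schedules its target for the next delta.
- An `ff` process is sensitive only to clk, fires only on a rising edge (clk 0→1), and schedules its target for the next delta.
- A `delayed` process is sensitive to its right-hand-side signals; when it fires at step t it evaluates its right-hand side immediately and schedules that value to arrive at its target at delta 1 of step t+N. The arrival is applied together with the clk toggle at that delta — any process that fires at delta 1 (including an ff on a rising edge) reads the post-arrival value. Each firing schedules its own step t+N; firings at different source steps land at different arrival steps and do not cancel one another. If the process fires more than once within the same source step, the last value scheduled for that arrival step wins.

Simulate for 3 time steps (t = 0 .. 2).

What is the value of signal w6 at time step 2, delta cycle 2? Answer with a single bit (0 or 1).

t=0 Δ0: w1=0 w3=1 w0=0 clk=0 w6=1 w5=0 w2=1
  Δ1: clk:0→1
  Δ2: w6:1→0
  (2Δ to stable)
t=1 Δ0: w1=0 w3=1 w0=0 clk=1 w6=0 w5=0 w2=1
  Δ1: w0:0→1, clk:1→0
  Δ2: w3:1→0, w5:0→1
  Δ3: w1:0→1, w5:1→0
  Δ4: w1:1→0
  (4Δ to stable)
t=2 Δ0: w1=0 w3=0 w0=1 clk=0 w6=0 w5=0 w2=1
  Δ1: clk:0→1
  Δ2: w6:0→1
  (2Δ to stable)

1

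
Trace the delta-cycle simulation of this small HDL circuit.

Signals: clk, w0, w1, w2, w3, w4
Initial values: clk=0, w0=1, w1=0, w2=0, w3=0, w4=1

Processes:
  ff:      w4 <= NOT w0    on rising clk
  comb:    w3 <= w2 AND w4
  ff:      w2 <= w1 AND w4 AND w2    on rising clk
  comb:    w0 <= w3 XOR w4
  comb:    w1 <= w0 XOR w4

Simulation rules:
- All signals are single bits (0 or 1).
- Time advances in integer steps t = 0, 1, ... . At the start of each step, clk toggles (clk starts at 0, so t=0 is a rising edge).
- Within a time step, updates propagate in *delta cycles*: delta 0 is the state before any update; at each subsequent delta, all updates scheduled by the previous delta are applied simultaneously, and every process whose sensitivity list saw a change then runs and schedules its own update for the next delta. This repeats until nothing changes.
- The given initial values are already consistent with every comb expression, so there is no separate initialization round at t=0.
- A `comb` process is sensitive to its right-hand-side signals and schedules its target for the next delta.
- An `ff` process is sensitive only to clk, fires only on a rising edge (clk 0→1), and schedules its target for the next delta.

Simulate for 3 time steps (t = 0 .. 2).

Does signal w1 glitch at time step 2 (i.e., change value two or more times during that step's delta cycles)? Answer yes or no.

yes

[bits: w1,w2,w3,w4,w0,clk]
t=0: Δ0=000110 Δ1=000111 Δ2=000011 Δ3=100001 Δ4=000001 | 4Δ
t=1: Δ0=000001 Δ1=000000 | 1Δ
t=2: Δ0=000000 Δ1=000001 Δ2=000101 Δ3=100111 Δ4=000111 | 4Δ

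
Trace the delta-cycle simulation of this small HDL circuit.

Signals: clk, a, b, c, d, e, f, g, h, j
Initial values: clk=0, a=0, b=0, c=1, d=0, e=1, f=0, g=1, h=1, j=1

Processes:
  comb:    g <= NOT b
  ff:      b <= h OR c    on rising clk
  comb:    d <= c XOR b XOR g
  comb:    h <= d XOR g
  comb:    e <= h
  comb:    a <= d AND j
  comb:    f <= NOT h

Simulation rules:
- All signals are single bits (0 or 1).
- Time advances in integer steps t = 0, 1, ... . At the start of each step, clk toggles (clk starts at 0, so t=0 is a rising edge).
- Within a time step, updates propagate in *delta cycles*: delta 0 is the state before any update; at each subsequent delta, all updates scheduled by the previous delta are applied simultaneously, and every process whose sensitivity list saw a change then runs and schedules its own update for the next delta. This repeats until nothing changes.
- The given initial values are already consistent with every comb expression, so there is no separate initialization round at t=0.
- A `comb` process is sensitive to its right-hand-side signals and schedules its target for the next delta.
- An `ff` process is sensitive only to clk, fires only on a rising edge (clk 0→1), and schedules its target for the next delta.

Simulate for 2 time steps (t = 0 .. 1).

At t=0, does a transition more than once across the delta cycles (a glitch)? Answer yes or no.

yes

t0.Δ0 e=1 h=1 f=0 d=0 j=1 clk=0 b=0 g=1 c=1 a=0
t0.Δ1 e=1 h=1 f=0 d=0 j=1 clk=1 b=0 g=1 c=1 a=0
t0.Δ2 e=1 h=1 f=0 d=0 j=1 clk=1 b=1 g=1 c=1 a=0
t0.Δ3 e=1 h=1 f=0 d=1 j=1 clk=1 b=1 g=0 c=1 a=0
t0.Δ4 e=1 h=1 f=0 d=0 j=1 clk=1 b=1 g=0 c=1 a=1
t0.Δ5 e=1 h=0 f=0 d=0 j=1 clk=1 b=1 g=0 c=1 a=0
t0.Δ6 e=0 h=0 f=1 d=0 j=1 clk=1 b=1 g=0 c=1 a=0
t1.Δ0 e=0 h=0 f=1 d=0 j=1 clk=1 b=1 g=0 c=1 a=0
t1.Δ1 e=0 h=0 f=1 d=0 j=1 clk=0 b=1 g=0 c=1 a=0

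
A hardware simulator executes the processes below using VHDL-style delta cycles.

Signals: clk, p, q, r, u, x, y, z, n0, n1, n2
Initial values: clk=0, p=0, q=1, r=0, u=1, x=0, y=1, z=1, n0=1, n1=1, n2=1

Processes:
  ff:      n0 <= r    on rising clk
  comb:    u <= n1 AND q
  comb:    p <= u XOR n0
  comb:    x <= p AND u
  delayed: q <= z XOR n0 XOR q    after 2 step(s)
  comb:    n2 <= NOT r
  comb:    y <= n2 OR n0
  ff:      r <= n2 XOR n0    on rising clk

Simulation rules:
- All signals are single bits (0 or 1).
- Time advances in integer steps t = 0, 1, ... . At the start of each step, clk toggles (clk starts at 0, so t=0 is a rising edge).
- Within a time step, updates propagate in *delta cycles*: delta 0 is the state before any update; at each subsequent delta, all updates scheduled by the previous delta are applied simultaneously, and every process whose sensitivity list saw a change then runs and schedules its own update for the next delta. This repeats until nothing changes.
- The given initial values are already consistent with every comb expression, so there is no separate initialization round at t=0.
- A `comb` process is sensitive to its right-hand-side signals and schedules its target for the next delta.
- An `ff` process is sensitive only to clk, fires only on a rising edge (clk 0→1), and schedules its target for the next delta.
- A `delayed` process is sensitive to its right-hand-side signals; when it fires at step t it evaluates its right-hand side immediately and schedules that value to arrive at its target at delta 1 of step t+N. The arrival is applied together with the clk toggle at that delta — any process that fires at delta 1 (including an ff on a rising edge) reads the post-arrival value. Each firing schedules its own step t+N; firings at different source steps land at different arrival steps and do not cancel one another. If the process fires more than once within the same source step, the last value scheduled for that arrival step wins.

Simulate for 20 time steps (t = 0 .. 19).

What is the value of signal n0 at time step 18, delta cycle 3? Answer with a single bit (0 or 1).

[bits: n0,n1,r,q,x,y,u,p,n2,clk,z]
t=0: Δ0=11010110101 Δ1=11010110111 Δ2=01010110111 Δ3=01010111111 Δ4=01011111111 | 4Δ
t=1: Δ0=01011111111 Δ1=01011111101 | 1Δ
t=2: Δ0=01011111101 Δ1=01001111111 Δ2=01101101111 Δ3=01100100011 Δ4=01100000011 | 4Δ
t=3: Δ0=01100000011 Δ1=01100000001 | 1Δ
t=4: Δ0=01100000001 Δ1=01110000011 Δ2=11010010011 Δ3=11010110111 | 3Δ
t=5: Δ0=11010110111 Δ1=11010110101 | 1Δ
t=6: Δ0=11010110101 Δ1=11010110111 Δ2=01010110111 Δ3=01010111111 Δ4=01011111111 | 4Δ
t=7: Δ0=01011111111 Δ1=01011111101 | 1Δ
t=8: Δ0=01011111101 Δ1=01001111111 Δ2=01101101111 Δ3=01100100011 Δ4=01100000011 | 4Δ
t=9: Δ0=01100000011 Δ1=01100000001 | 1Δ
t=10: Δ0=01100000001 Δ1=01110000011 Δ2=11010010011 Δ3=11010110111 | 3Δ
t=11: Δ0=11010110111 Δ1=11010110101 | 1Δ
t=12: Δ0=11010110101 Δ1=11010110111 Δ2=01010110111 Δ3=01010111111 Δ4=01011111111 | 4Δ
t=13: Δ0=01011111111 Δ1=01011111101 | 1Δ
t=14: Δ0=01011111101 Δ1=01001111111 Δ2=01101101111 Δ3=01100100011 Δ4=01100000011 | 4Δ
t=15: Δ0=01100000011 Δ1=01100000001 | 1Δ
t=16: Δ0=01100000001 Δ1=01110000011 Δ2=11010010011 Δ3=11010110111 | 3Δ
t=17: Δ0=11010110111 Δ1=11010110101 | 1Δ
t=18: Δ0=11010110101 Δ1=11010110111 Δ2=01010110111 Δ3=01010111111 Δ4=01011111111 | 4Δ
t=19: Δ0=01011111111 Δ1=01011111101 | 1Δ

0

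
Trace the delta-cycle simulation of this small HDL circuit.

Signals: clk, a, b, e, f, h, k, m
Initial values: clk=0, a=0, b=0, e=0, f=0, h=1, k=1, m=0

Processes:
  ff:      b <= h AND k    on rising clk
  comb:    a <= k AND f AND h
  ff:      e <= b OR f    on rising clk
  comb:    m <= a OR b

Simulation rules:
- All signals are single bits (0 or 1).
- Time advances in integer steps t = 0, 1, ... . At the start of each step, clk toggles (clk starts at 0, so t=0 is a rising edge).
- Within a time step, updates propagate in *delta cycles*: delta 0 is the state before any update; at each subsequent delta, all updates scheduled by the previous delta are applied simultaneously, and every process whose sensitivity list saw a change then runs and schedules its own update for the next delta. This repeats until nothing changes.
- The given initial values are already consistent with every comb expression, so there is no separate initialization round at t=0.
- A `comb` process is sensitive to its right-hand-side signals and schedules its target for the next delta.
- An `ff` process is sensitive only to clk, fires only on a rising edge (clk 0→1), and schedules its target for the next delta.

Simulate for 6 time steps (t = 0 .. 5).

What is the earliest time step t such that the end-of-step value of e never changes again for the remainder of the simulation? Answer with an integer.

t=0 Δ0: k=1 h=1 a=0 f=0 b=0 e=0 clk=0 m=0
  Δ1: clk:0→1
  Δ2: b:0→1
  Δ3: m:0→1
  (3Δ to stable)
t=1 Δ0: k=1 h=1 a=0 f=0 b=1 e=0 clk=1 m=1
  Δ1: clk:1→0
  (1Δ to stable)
t=2 Δ0: k=1 h=1 a=0 f=0 b=1 e=0 clk=0 m=1
  Δ1: clk:0→1
  Δ2: e:0→1
  (2Δ to stable)
t=3 Δ0: k=1 h=1 a=0 f=0 b=1 e=1 clk=1 m=1
  Δ1: clk:1→0
  (1Δ to stable)
t=4 Δ0: k=1 h=1 a=0 f=0 b=1 e=1 clk=0 m=1
  Δ1: clk:0→1
  (1Δ to stable)
t=5 Δ0: k=1 h=1 a=0 f=0 b=1 e=1 clk=1 m=1
  Δ1: clk:1→0
  (1Δ to stable)

2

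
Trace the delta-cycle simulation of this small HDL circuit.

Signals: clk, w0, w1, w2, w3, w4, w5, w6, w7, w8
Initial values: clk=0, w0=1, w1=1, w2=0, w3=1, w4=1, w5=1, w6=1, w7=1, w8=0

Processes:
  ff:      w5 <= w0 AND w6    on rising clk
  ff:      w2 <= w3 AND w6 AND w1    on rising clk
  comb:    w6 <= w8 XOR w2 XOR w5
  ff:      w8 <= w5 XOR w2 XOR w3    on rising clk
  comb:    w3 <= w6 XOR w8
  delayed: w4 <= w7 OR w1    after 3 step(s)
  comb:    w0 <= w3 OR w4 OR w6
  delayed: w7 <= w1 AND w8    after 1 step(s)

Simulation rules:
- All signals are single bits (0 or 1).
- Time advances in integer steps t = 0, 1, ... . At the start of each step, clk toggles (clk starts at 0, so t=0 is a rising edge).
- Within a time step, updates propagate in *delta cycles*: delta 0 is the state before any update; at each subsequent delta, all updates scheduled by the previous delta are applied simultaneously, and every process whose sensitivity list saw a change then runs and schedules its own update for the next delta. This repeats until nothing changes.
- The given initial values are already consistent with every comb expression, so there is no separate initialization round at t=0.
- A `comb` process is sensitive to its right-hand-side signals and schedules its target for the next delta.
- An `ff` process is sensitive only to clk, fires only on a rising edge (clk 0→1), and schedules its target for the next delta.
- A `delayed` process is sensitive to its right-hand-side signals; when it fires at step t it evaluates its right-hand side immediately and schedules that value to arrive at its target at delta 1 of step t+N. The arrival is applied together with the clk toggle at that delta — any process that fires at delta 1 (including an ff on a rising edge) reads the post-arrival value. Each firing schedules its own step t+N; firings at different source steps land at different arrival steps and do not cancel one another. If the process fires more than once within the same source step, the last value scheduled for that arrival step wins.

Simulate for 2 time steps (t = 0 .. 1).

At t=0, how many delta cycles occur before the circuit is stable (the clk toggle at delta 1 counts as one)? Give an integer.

4

[bits: w3,w5,w7,w4,clk,w6,w0,w1,w2,w8]
t=0: Δ0=1111011100 Δ1=1111111100 Δ2=1111111110 Δ3=1111101110 Δ4=0111101110 | 4Δ
t=1: Δ0=0111101110 Δ1=0111001110 | 1Δ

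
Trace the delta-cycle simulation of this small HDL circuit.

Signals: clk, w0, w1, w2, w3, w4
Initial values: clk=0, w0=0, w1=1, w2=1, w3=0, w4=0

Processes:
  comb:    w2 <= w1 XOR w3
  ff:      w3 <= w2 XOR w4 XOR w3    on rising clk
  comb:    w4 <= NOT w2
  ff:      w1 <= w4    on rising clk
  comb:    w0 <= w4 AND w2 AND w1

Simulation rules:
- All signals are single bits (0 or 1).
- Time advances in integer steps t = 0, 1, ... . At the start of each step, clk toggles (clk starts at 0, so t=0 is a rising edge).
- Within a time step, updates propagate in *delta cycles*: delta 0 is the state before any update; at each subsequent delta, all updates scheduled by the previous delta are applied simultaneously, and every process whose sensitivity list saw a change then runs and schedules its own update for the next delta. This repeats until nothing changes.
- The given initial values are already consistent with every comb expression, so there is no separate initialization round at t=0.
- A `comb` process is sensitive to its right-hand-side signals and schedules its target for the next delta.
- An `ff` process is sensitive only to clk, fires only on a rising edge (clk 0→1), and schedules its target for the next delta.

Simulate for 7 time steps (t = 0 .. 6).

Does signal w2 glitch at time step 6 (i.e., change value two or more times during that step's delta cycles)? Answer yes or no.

[bits: w4,w1,w2,clk,w0,w3]
t=0: Δ0=011000 Δ1=011100 Δ2=001101 | 2Δ
t=1: Δ0=001101 Δ1=001001 | 1Δ
t=2: Δ0=001001 Δ1=001101 Δ2=001100 Δ3=000100 Δ4=100100 | 4Δ
t=3: Δ0=100100 Δ1=100000 | 1Δ
t=4: Δ0=100000 Δ1=100100 Δ2=110101 | 2Δ
t=5: Δ0=110101 Δ1=110001 | 1Δ
t=6: Δ0=110001 Δ1=110101 Δ2=110100 Δ3=111100 Δ4=011110 Δ5=011100 | 5Δ

no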